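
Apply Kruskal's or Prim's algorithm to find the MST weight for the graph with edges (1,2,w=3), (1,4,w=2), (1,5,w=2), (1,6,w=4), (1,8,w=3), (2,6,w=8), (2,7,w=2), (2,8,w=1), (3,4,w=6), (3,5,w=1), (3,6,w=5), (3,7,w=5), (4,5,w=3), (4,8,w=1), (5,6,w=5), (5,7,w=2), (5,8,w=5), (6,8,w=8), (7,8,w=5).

Apply Kruskal's algorithm (sort edges by weight, add if no cycle):

Sorted edges by weight:
  (2,8) w=1
  (3,5) w=1
  (4,8) w=1
  (1,4) w=2
  (1,5) w=2
  (2,7) w=2
  (5,7) w=2
  (1,2) w=3
  (1,8) w=3
  (4,5) w=3
  (1,6) w=4
  (3,7) w=5
  (3,6) w=5
  (5,6) w=5
  (5,8) w=5
  (7,8) w=5
  (3,4) w=6
  (2,6) w=8
  (6,8) w=8

Add edge (2,8) w=1 -- no cycle. Running total: 1
Add edge (3,5) w=1 -- no cycle. Running total: 2
Add edge (4,8) w=1 -- no cycle. Running total: 3
Add edge (1,4) w=2 -- no cycle. Running total: 5
Add edge (1,5) w=2 -- no cycle. Running total: 7
Add edge (2,7) w=2 -- no cycle. Running total: 9
Skip edge (5,7) w=2 -- would create cycle
Skip edge (1,2) w=3 -- would create cycle
Skip edge (1,8) w=3 -- would create cycle
Skip edge (4,5) w=3 -- would create cycle
Add edge (1,6) w=4 -- no cycle. Running total: 13

MST edges: (2,8,w=1), (3,5,w=1), (4,8,w=1), (1,4,w=2), (1,5,w=2), (2,7,w=2), (1,6,w=4)
Total MST weight: 1 + 1 + 1 + 2 + 2 + 2 + 4 = 13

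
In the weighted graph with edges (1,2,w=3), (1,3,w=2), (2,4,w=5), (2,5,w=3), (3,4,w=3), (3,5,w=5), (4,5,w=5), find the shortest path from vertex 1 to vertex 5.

Step 1: Build adjacency list with weights:
  1: 2(w=3), 3(w=2)
  2: 1(w=3), 4(w=5), 5(w=3)
  3: 1(w=2), 4(w=3), 5(w=5)
  4: 2(w=5), 3(w=3), 5(w=5)
  5: 2(w=3), 3(w=5), 4(w=5)

Step 2: Apply Dijkstra's algorithm from vertex 1:
  Visit vertex 1 (distance=0)
    Update dist[2] = 3
    Update dist[3] = 2
  Visit vertex 3 (distance=2)
    Update dist[4] = 5
    Update dist[5] = 7
  Visit vertex 2 (distance=3)
    Update dist[5] = 6
  Visit vertex 4 (distance=5)
  Visit vertex 5 (distance=6)

Step 3: Shortest path: 1 -> 2 -> 5
Total weight: 3 + 3 = 6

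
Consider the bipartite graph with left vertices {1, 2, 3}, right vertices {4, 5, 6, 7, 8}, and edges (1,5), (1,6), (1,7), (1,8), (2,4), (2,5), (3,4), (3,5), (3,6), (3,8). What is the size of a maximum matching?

Step 1: List the neighbors of each left vertex:
  1: 5, 6, 7, 8
  2: 4, 5
  3: 4, 5, 6, 8

Step 2: Greedily match left vertices, then look for augmenting paths:
  Match 1 -- 5
  Match 2 -- 4
  Match 3 -- 6
  No augmenting path remains.

Step 3: Verify this is maximum:
  Matching size 3 = min(|L|, |R|) = min(3, 5), which is an upper bound, so this matching is maximum.

Maximum matching: {(1,5), (2,4), (3,6)}
Size: 3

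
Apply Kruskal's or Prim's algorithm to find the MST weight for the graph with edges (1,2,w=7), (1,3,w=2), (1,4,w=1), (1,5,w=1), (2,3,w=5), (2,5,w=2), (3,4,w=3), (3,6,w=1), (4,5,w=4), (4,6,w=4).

Apply Kruskal's algorithm (sort edges by weight, add if no cycle):

Sorted edges by weight:
  (1,4) w=1
  (1,5) w=1
  (3,6) w=1
  (1,3) w=2
  (2,5) w=2
  (3,4) w=3
  (4,5) w=4
  (4,6) w=4
  (2,3) w=5
  (1,2) w=7

Add edge (1,4) w=1 -- no cycle. Running total: 1
Add edge (1,5) w=1 -- no cycle. Running total: 2
Add edge (3,6) w=1 -- no cycle. Running total: 3
Add edge (1,3) w=2 -- no cycle. Running total: 5
Add edge (2,5) w=2 -- no cycle. Running total: 7

MST edges: (1,4,w=1), (1,5,w=1), (3,6,w=1), (1,3,w=2), (2,5,w=2)
Total MST weight: 1 + 1 + 1 + 2 + 2 = 7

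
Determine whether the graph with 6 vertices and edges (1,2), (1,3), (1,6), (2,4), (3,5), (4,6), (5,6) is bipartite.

Step 1: Attempt 2-coloring using BFS:
  Start at vertex 1, assign color 0
  Color vertex 2 with color 1 (neighbor of 1)
  Color vertex 3 with color 1 (neighbor of 1)
  Color vertex 6 with color 1 (neighbor of 1)
  Color vertex 4 with color 0 (neighbor of 2)
  Color vertex 5 with color 0 (neighbor of 3)

Step 2: 2-coloring succeeded. No conflicts found.
  Set A (color 0): {1, 4, 5}
  Set B (color 1): {2, 3, 6}

The graph is bipartite with partition {1, 4, 5}, {2, 3, 6}.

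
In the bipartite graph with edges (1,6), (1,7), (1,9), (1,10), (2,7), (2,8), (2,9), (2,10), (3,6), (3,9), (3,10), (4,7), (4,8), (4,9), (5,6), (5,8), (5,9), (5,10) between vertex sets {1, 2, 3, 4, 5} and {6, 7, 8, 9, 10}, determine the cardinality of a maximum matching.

Step 1: List the neighbors of each left vertex:
  1: 6, 7, 9, 10
  2: 7, 8, 9, 10
  3: 6, 9, 10
  4: 7, 8, 9
  5: 6, 8, 9, 10

Step 2: Greedily match left vertices, then look for augmenting paths:
  Match 1 -- 6
  Match 2 -- 7
  Match 3 -- 9
  Match 4 -- 8
  Match 5 -- 10
  No augmenting path remains.

Step 3: Verify this is maximum:
  Matching size 5 = min(|L|, |R|) = min(5, 5), which is an upper bound, so this matching is maximum.

Maximum matching: {(1,6), (2,7), (3,9), (4,8), (5,10)}
Size: 5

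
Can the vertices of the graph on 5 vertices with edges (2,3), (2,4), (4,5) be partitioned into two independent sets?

Step 1: Attempt 2-coloring using BFS:
  Start at vertex 1, assign color 0
  Start new component at vertex 2, assign color 0
  Color vertex 3 with color 1 (neighbor of 2)
  Color vertex 4 with color 1 (neighbor of 2)
  Color vertex 5 with color 0 (neighbor of 4)

Step 2: 2-coloring succeeded. No conflicts found.
  Set A (color 0): {1, 2, 5}
  Set B (color 1): {3, 4}

The graph is bipartite with partition {1, 2, 5}, {3, 4}.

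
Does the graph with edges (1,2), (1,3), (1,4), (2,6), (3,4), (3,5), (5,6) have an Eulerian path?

Step 1: Find the degree of each vertex:
  deg(1) = 3
  deg(2) = 2
  deg(3) = 3
  deg(4) = 2
  deg(5) = 2
  deg(6) = 2

Step 2: Count vertices with odd degree:
  Odd-degree vertices: 1, 3 (2 total)

Step 3: Apply Euler's theorem:
  - Eulerian circuit exists iff graph is connected and all vertices have even degree
  - Eulerian path exists iff graph is connected and has 0 or 2 odd-degree vertices

Graph is connected with exactly 2 odd-degree vertices (1, 3).
Eulerian path exists (starting and ending at the odd-degree vertices), but no Eulerian circuit.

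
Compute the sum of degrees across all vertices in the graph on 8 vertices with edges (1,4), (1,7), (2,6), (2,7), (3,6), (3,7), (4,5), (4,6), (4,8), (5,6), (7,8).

Step 1: Count edges incident to each vertex:
  deg(1) = 2 (neighbors: 4, 7)
  deg(2) = 2 (neighbors: 6, 7)
  deg(3) = 2 (neighbors: 6, 7)
  deg(4) = 4 (neighbors: 1, 5, 6, 8)
  deg(5) = 2 (neighbors: 4, 6)
  deg(6) = 4 (neighbors: 2, 3, 4, 5)
  deg(7) = 4 (neighbors: 1, 2, 3, 8)
  deg(8) = 2 (neighbors: 4, 7)

Step 2: Sum all degrees:
  2 + 2 + 2 + 4 + 2 + 4 + 4 + 2 = 22

Verification: sum of degrees = 2 * |E| = 2 * 11 = 22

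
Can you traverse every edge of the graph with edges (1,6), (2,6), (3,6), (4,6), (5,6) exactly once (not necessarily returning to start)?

Step 1: Find the degree of each vertex:
  deg(1) = 1
  deg(2) = 1
  deg(3) = 1
  deg(4) = 1
  deg(5) = 1
  deg(6) = 5

Step 2: Count vertices with odd degree:
  Odd-degree vertices: 1, 2, 3, 4, 5, 6 (6 total)

Step 3: Apply Euler's theorem:
  - Eulerian circuit exists iff graph is connected and all vertices have even degree
  - Eulerian path exists iff graph is connected and has 0 or 2 odd-degree vertices

Graph has 6 odd-degree vertices (need 0 or 2).
Neither Eulerian path nor Eulerian circuit exists.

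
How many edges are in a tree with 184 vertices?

A tree on n vertices always has exactly n - 1 edges.
For n = 184: edges = 184 - 1 = 183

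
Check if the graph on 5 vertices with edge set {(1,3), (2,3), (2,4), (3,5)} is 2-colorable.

Step 1: Attempt 2-coloring using BFS:
  Start at vertex 1, assign color 0
  Color vertex 3 with color 1 (neighbor of 1)
  Color vertex 2 with color 0 (neighbor of 3)
  Color vertex 5 with color 0 (neighbor of 3)
  Color vertex 4 with color 1 (neighbor of 2)

Step 2: 2-coloring succeeded. No conflicts found.
  Set A (color 0): {1, 2, 5}
  Set B (color 1): {3, 4}

The graph is bipartite with partition {1, 2, 5}, {3, 4}.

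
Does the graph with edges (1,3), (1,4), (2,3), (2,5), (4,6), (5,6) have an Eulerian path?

Step 1: Find the degree of each vertex:
  deg(1) = 2
  deg(2) = 2
  deg(3) = 2
  deg(4) = 2
  deg(5) = 2
  deg(6) = 2

Step 2: Count vertices with odd degree:
  All vertices have even degree (0 odd-degree vertices)

Step 3: Apply Euler's theorem:
  - Eulerian circuit exists iff graph is connected and all vertices have even degree
  - Eulerian path exists iff graph is connected and has 0 or 2 odd-degree vertices

Graph is connected with 0 odd-degree vertices.
Both Eulerian circuit and Eulerian path exist.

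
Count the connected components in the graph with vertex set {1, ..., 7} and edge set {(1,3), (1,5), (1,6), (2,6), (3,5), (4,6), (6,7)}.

Step 1: Build adjacency list from edges:
  1: 3, 5, 6
  2: 6
  3: 1, 5
  4: 6
  5: 1, 3
  6: 1, 2, 4, 7
  7: 6

Step 2: Run BFS/DFS from vertex 1:
  Visited: {1, 3, 5, 6, 2, 4, 7}
  Reached 7 of 7 vertices

Step 3: All 7 vertices reached from vertex 1, so the graph is connected.
Number of connected components: 1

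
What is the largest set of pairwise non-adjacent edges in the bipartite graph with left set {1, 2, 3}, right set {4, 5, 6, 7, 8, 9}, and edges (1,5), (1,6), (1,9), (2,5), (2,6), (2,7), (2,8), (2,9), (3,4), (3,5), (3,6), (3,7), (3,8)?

Step 1: List the neighbors of each left vertex:
  1: 5, 6, 9
  2: 5, 6, 7, 8, 9
  3: 4, 5, 6, 7, 8

Step 2: Greedily match left vertices, then look for augmenting paths:
  Match 1 -- 5
  Match 2 -- 6
  Match 3 -- 4
  No augmenting path remains.

Step 3: Verify this is maximum:
  Matching size 3 = min(|L|, |R|) = min(3, 6), which is an upper bound, so this matching is maximum.

Maximum matching: {(1,5), (2,6), (3,4)}
Size: 3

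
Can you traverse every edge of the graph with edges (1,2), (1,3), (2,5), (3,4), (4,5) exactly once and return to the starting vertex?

Step 1: Find the degree of each vertex:
  deg(1) = 2
  deg(2) = 2
  deg(3) = 2
  deg(4) = 2
  deg(5) = 2

Step 2: Count vertices with odd degree:
  All vertices have even degree (0 odd-degree vertices)

Step 3: Apply Euler's theorem:
  - Eulerian circuit exists iff graph is connected and all vertices have even degree
  - Eulerian path exists iff graph is connected and has 0 or 2 odd-degree vertices

Graph is connected with 0 odd-degree vertices.
Both Eulerian circuit and Eulerian path exist.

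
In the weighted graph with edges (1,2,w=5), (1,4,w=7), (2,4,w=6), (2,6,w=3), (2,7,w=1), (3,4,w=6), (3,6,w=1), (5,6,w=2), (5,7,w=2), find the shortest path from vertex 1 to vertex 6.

Step 1: Build adjacency list with weights:
  1: 2(w=5), 4(w=7)
  2: 1(w=5), 4(w=6), 6(w=3), 7(w=1)
  3: 4(w=6), 6(w=1)
  4: 1(w=7), 2(w=6), 3(w=6)
  5: 6(w=2), 7(w=2)
  6: 2(w=3), 3(w=1), 5(w=2)
  7: 2(w=1), 5(w=2)

Step 2: Apply Dijkstra's algorithm from vertex 1:
  Visit vertex 1 (distance=0)
    Update dist[2] = 5
    Update dist[4] = 7
  Visit vertex 2 (distance=5)
    Update dist[6] = 8
    Update dist[7] = 6
  Visit vertex 7 (distance=6)
    Update dist[5] = 8
  Visit vertex 4 (distance=7)
    Update dist[3] = 13
  Visit vertex 5 (distance=8)
  Visit vertex 6 (distance=8)
    Update dist[3] = 9

Step 3: Shortest path: 1 -> 2 -> 6
Total weight: 5 + 3 = 8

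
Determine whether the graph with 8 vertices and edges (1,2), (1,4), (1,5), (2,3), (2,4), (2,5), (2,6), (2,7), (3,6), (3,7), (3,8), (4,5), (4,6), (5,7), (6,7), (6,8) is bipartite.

Step 1: Attempt 2-coloring using BFS:
  Start at vertex 1, assign color 0
  Color vertex 2 with color 1 (neighbor of 1)
  Color vertex 4 with color 1 (neighbor of 1)
  Color vertex 5 with color 1 (neighbor of 1)
  Color vertex 3 with color 0 (neighbor of 2)

Step 2: Conflict found! Vertices 2 and 4 are adjacent but have the same color.
This means the graph contains an odd cycle.

The graph is NOT bipartite.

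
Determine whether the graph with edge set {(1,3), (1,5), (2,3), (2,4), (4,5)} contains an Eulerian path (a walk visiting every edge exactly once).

Step 1: Find the degree of each vertex:
  deg(1) = 2
  deg(2) = 2
  deg(3) = 2
  deg(4) = 2
  deg(5) = 2

Step 2: Count vertices with odd degree:
  All vertices have even degree (0 odd-degree vertices)

Step 3: Apply Euler's theorem:
  - Eulerian circuit exists iff graph is connected and all vertices have even degree
  - Eulerian path exists iff graph is connected and has 0 or 2 odd-degree vertices

Graph is connected with 0 odd-degree vertices.
Both Eulerian circuit and Eulerian path exist.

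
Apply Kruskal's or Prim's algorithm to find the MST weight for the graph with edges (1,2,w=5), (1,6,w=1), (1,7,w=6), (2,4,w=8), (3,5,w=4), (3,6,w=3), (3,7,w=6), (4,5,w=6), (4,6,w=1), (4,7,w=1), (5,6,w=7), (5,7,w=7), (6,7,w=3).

Apply Kruskal's algorithm (sort edges by weight, add if no cycle):

Sorted edges by weight:
  (1,6) w=1
  (4,7) w=1
  (4,6) w=1
  (3,6) w=3
  (6,7) w=3
  (3,5) w=4
  (1,2) w=5
  (1,7) w=6
  (3,7) w=6
  (4,5) w=6
  (5,6) w=7
  (5,7) w=7
  (2,4) w=8

Add edge (1,6) w=1 -- no cycle. Running total: 1
Add edge (4,7) w=1 -- no cycle. Running total: 2
Add edge (4,6) w=1 -- no cycle. Running total: 3
Add edge (3,6) w=3 -- no cycle. Running total: 6
Skip edge (6,7) w=3 -- would create cycle
Add edge (3,5) w=4 -- no cycle. Running total: 10
Add edge (1,2) w=5 -- no cycle. Running total: 15

MST edges: (1,6,w=1), (4,7,w=1), (4,6,w=1), (3,6,w=3), (3,5,w=4), (1,2,w=5)
Total MST weight: 1 + 1 + 1 + 3 + 4 + 5 = 15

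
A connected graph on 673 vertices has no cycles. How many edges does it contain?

A tree on n vertices always has exactly n - 1 edges.
For n = 673: edges = 673 - 1 = 672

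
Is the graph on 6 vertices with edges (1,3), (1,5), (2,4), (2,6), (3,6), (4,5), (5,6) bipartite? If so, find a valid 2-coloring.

Step 1: Attempt 2-coloring using BFS:
  Start at vertex 1, assign color 0
  Color vertex 3 with color 1 (neighbor of 1)
  Color vertex 5 with color 1 (neighbor of 1)
  Color vertex 6 with color 0 (neighbor of 3)
  Color vertex 4 with color 0 (neighbor of 5)
  Color vertex 2 with color 1 (neighbor of 6)

Step 2: 2-coloring succeeded. No conflicts found.
  Set A (color 0): {1, 4, 6}
  Set B (color 1): {2, 3, 5}

The graph is bipartite with partition {1, 4, 6}, {2, 3, 5}.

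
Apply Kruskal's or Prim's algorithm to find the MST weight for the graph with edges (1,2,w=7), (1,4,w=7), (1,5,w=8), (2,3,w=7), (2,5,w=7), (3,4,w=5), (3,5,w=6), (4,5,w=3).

Apply Kruskal's algorithm (sort edges by weight, add if no cycle):

Sorted edges by weight:
  (4,5) w=3
  (3,4) w=5
  (3,5) w=6
  (1,2) w=7
  (1,4) w=7
  (2,3) w=7
  (2,5) w=7
  (1,5) w=8

Add edge (4,5) w=3 -- no cycle. Running total: 3
Add edge (3,4) w=5 -- no cycle. Running total: 8
Skip edge (3,5) w=6 -- would create cycle
Add edge (1,2) w=7 -- no cycle. Running total: 15
Add edge (1,4) w=7 -- no cycle. Running total: 22

MST edges: (4,5,w=3), (3,4,w=5), (1,2,w=7), (1,4,w=7)
Total MST weight: 3 + 5 + 7 + 7 = 22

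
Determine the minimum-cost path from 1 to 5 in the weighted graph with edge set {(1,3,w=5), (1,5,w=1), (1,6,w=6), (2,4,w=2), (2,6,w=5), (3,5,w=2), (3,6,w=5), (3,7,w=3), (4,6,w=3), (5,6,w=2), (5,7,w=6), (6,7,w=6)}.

Step 1: Build adjacency list with weights:
  1: 3(w=5), 5(w=1), 6(w=6)
  2: 4(w=2), 6(w=5)
  3: 1(w=5), 5(w=2), 6(w=5), 7(w=3)
  4: 2(w=2), 6(w=3)
  5: 1(w=1), 3(w=2), 6(w=2), 7(w=6)
  6: 1(w=6), 2(w=5), 3(w=5), 4(w=3), 5(w=2), 7(w=6)
  7: 3(w=3), 5(w=6), 6(w=6)

Step 2: Apply Dijkstra's algorithm from vertex 1:
  Visit vertex 1 (distance=0)
    Update dist[3] = 5
    Update dist[5] = 1
    Update dist[6] = 6
  Visit vertex 5 (distance=1)
    Update dist[3] = 3
    Update dist[6] = 3
    Update dist[7] = 7

Step 3: Shortest path: 1 -> 5
Total weight: 1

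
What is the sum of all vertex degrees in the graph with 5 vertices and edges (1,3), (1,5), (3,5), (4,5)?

Step 1: Count edges incident to each vertex:
  deg(1) = 2 (neighbors: 3, 5)
  deg(2) = 0 (neighbors: none)
  deg(3) = 2 (neighbors: 1, 5)
  deg(4) = 1 (neighbors: 5)
  deg(5) = 3 (neighbors: 1, 3, 4)

Step 2: Sum all degrees:
  2 + 0 + 2 + 1 + 3 = 8

Verification: sum of degrees = 2 * |E| = 2 * 4 = 8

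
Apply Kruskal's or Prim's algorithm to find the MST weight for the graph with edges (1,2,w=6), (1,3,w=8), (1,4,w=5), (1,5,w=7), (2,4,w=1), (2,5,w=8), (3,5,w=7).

Apply Kruskal's algorithm (sort edges by weight, add if no cycle):

Sorted edges by weight:
  (2,4) w=1
  (1,4) w=5
  (1,2) w=6
  (1,5) w=7
  (3,5) w=7
  (1,3) w=8
  (2,5) w=8

Add edge (2,4) w=1 -- no cycle. Running total: 1
Add edge (1,4) w=5 -- no cycle. Running total: 6
Skip edge (1,2) w=6 -- would create cycle
Add edge (1,5) w=7 -- no cycle. Running total: 13
Add edge (3,5) w=7 -- no cycle. Running total: 20

MST edges: (2,4,w=1), (1,4,w=5), (1,5,w=7), (3,5,w=7)
Total MST weight: 1 + 5 + 7 + 7 = 20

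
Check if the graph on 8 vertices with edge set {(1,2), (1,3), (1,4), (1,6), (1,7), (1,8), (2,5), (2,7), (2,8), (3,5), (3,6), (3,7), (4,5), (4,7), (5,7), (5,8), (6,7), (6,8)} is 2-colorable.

Step 1: Attempt 2-coloring using BFS:
  Start at vertex 1, assign color 0
  Color vertex 2 with color 1 (neighbor of 1)
  Color vertex 3 with color 1 (neighbor of 1)
  Color vertex 4 with color 1 (neighbor of 1)
  Color vertex 6 with color 1 (neighbor of 1)
  Color vertex 7 with color 1 (neighbor of 1)
  Color vertex 8 with color 1 (neighbor of 1)
  Color vertex 5 with color 0 (neighbor of 2)

Step 2: Conflict found! Vertices 2 and 7 are adjacent but have the same color.
This means the graph contains an odd cycle.

The graph is NOT bipartite.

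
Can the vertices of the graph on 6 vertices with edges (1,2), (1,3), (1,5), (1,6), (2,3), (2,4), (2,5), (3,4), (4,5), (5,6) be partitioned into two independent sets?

Step 1: Attempt 2-coloring using BFS:
  Start at vertex 1, assign color 0
  Color vertex 2 with color 1 (neighbor of 1)
  Color vertex 3 with color 1 (neighbor of 1)
  Color vertex 5 with color 1 (neighbor of 1)
  Color vertex 6 with color 1 (neighbor of 1)

Step 2: Conflict found! Vertices 2 and 3 are adjacent but have the same color.
This means the graph contains an odd cycle.

The graph is NOT bipartite.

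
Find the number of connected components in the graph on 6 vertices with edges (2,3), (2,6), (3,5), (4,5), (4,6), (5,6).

Step 1: Build adjacency list from edges:
  1: (none)
  2: 3, 6
  3: 2, 5
  4: 5, 6
  5: 3, 4, 6
  6: 2, 4, 5

Step 2: Run BFS/DFS from vertex 1:
  Visited: {1}
  Reached 1 of 6 vertices

Step 3: Only 1 of 6 vertices reached. Graph is disconnected.
Connected components: {1}, {2, 3, 4, 5, 6}
Number of connected components: 2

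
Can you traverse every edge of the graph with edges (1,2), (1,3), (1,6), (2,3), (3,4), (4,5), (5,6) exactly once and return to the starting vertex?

Step 1: Find the degree of each vertex:
  deg(1) = 3
  deg(2) = 2
  deg(3) = 3
  deg(4) = 2
  deg(5) = 2
  deg(6) = 2

Step 2: Count vertices with odd degree:
  Odd-degree vertices: 1, 3 (2 total)

Step 3: Apply Euler's theorem:
  - Eulerian circuit exists iff graph is connected and all vertices have even degree
  - Eulerian path exists iff graph is connected and has 0 or 2 odd-degree vertices

Graph is connected with exactly 2 odd-degree vertices (1, 3).
Eulerian path exists (starting and ending at the odd-degree vertices), but no Eulerian circuit.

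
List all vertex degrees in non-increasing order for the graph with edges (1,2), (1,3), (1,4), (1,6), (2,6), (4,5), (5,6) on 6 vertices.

Step 1: Count edges incident to each vertex:
  deg(1) = 4 (neighbors: 2, 3, 4, 6)
  deg(2) = 2 (neighbors: 1, 6)
  deg(3) = 1 (neighbors: 1)
  deg(4) = 2 (neighbors: 1, 5)
  deg(5) = 2 (neighbors: 4, 6)
  deg(6) = 3 (neighbors: 1, 2, 5)

Step 2: Sort degrees in non-increasing order:
  Degrees: [4, 2, 1, 2, 2, 3] -> sorted: [4, 3, 2, 2, 2, 1]

Degree sequence: [4, 3, 2, 2, 2, 1]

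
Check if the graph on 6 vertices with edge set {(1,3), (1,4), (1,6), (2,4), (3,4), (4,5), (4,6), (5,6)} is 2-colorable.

Step 1: Attempt 2-coloring using BFS:
  Start at vertex 1, assign color 0
  Color vertex 3 with color 1 (neighbor of 1)
  Color vertex 4 with color 1 (neighbor of 1)
  Color vertex 6 with color 1 (neighbor of 1)

Step 2: Conflict found! Vertices 3 and 4 are adjacent but have the same color.
This means the graph contains an odd cycle.

The graph is NOT bipartite.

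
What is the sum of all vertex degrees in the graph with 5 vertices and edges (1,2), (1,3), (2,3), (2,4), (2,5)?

Step 1: Count edges incident to each vertex:
  deg(1) = 2 (neighbors: 2, 3)
  deg(2) = 4 (neighbors: 1, 3, 4, 5)
  deg(3) = 2 (neighbors: 1, 2)
  deg(4) = 1 (neighbors: 2)
  deg(5) = 1 (neighbors: 2)

Step 2: Sum all degrees:
  2 + 4 + 2 + 1 + 1 = 10

Verification: sum of degrees = 2 * |E| = 2 * 5 = 10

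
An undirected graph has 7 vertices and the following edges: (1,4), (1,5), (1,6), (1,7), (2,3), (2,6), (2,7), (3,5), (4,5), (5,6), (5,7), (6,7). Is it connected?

Step 1: Build adjacency list from edges:
  1: 4, 5, 6, 7
  2: 3, 6, 7
  3: 2, 5
  4: 1, 5
  5: 1, 3, 4, 6, 7
  6: 1, 2, 5, 7
  7: 1, 2, 5, 6

Step 2: Run BFS/DFS from vertex 1:
  Visited: {1, 4, 5, 6, 7, 3, 2}
  Reached 7 of 7 vertices

Step 3: All 7 vertices reached from vertex 1, so the graph is connected.
Answer: Yes, the graph is connected.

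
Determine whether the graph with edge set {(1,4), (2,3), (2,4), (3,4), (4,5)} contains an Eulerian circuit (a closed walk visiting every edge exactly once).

Step 1: Find the degree of each vertex:
  deg(1) = 1
  deg(2) = 2
  deg(3) = 2
  deg(4) = 4
  deg(5) = 1

Step 2: Count vertices with odd degree:
  Odd-degree vertices: 1, 5 (2 total)

Step 3: Apply Euler's theorem:
  - Eulerian circuit exists iff graph is connected and all vertices have even degree
  - Eulerian path exists iff graph is connected and has 0 or 2 odd-degree vertices

Graph is connected with exactly 2 odd-degree vertices (1, 5).
Eulerian path exists (starting and ending at the odd-degree vertices), but no Eulerian circuit.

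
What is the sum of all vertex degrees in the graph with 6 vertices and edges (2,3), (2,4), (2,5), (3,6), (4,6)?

Step 1: Count edges incident to each vertex:
  deg(1) = 0 (neighbors: none)
  deg(2) = 3 (neighbors: 3, 4, 5)
  deg(3) = 2 (neighbors: 2, 6)
  deg(4) = 2 (neighbors: 2, 6)
  deg(5) = 1 (neighbors: 2)
  deg(6) = 2 (neighbors: 3, 4)

Step 2: Sum all degrees:
  0 + 3 + 2 + 2 + 1 + 2 = 10

Verification: sum of degrees = 2 * |E| = 2 * 5 = 10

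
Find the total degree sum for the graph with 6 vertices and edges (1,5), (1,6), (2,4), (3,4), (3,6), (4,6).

Step 1: Count edges incident to each vertex:
  deg(1) = 2 (neighbors: 5, 6)
  deg(2) = 1 (neighbors: 4)
  deg(3) = 2 (neighbors: 4, 6)
  deg(4) = 3 (neighbors: 2, 3, 6)
  deg(5) = 1 (neighbors: 1)
  deg(6) = 3 (neighbors: 1, 3, 4)

Step 2: Sum all degrees:
  2 + 1 + 2 + 3 + 1 + 3 = 12

Verification: sum of degrees = 2 * |E| = 2 * 6 = 12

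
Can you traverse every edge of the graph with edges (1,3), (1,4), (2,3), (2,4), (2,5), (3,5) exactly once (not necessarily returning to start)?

Step 1: Find the degree of each vertex:
  deg(1) = 2
  deg(2) = 3
  deg(3) = 3
  deg(4) = 2
  deg(5) = 2

Step 2: Count vertices with odd degree:
  Odd-degree vertices: 2, 3 (2 total)

Step 3: Apply Euler's theorem:
  - Eulerian circuit exists iff graph is connected and all vertices have even degree
  - Eulerian path exists iff graph is connected and has 0 or 2 odd-degree vertices

Graph is connected with exactly 2 odd-degree vertices (2, 3).
Eulerian path exists (starting and ending at the odd-degree vertices), but no Eulerian circuit.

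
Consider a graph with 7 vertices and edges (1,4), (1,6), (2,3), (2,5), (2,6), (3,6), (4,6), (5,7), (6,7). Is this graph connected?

Step 1: Build adjacency list from edges:
  1: 4, 6
  2: 3, 5, 6
  3: 2, 6
  4: 1, 6
  5: 2, 7
  6: 1, 2, 3, 4, 7
  7: 5, 6

Step 2: Run BFS/DFS from vertex 1:
  Visited: {1, 4, 6, 2, 3, 7, 5}
  Reached 7 of 7 vertices

Step 3: All 7 vertices reached from vertex 1, so the graph is connected.
Answer: Yes, the graph is connected.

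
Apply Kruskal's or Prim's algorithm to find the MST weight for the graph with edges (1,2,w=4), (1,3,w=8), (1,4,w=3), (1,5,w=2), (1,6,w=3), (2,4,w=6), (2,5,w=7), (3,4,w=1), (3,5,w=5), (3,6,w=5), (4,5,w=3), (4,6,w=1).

Apply Kruskal's algorithm (sort edges by weight, add if no cycle):

Sorted edges by weight:
  (3,4) w=1
  (4,6) w=1
  (1,5) w=2
  (1,4) w=3
  (1,6) w=3
  (4,5) w=3
  (1,2) w=4
  (3,5) w=5
  (3,6) w=5
  (2,4) w=6
  (2,5) w=7
  (1,3) w=8

Add edge (3,4) w=1 -- no cycle. Running total: 1
Add edge (4,6) w=1 -- no cycle. Running total: 2
Add edge (1,5) w=2 -- no cycle. Running total: 4
Add edge (1,4) w=3 -- no cycle. Running total: 7
Skip edge (1,6) w=3 -- would create cycle
Skip edge (4,5) w=3 -- would create cycle
Add edge (1,2) w=4 -- no cycle. Running total: 11

MST edges: (3,4,w=1), (4,6,w=1), (1,5,w=2), (1,4,w=3), (1,2,w=4)
Total MST weight: 1 + 1 + 2 + 3 + 4 = 11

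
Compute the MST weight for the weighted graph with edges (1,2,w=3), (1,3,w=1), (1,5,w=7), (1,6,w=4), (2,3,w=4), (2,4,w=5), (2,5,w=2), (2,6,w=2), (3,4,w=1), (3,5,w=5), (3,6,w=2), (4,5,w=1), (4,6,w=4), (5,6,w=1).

Apply Kruskal's algorithm (sort edges by weight, add if no cycle):

Sorted edges by weight:
  (1,3) w=1
  (3,4) w=1
  (4,5) w=1
  (5,6) w=1
  (2,5) w=2
  (2,6) w=2
  (3,6) w=2
  (1,2) w=3
  (1,6) w=4
  (2,3) w=4
  (4,6) w=4
  (2,4) w=5
  (3,5) w=5
  (1,5) w=7

Add edge (1,3) w=1 -- no cycle. Running total: 1
Add edge (3,4) w=1 -- no cycle. Running total: 2
Add edge (4,5) w=1 -- no cycle. Running total: 3
Add edge (5,6) w=1 -- no cycle. Running total: 4
Add edge (2,5) w=2 -- no cycle. Running total: 6

MST edges: (1,3,w=1), (3,4,w=1), (4,5,w=1), (5,6,w=1), (2,5,w=2)
Total MST weight: 1 + 1 + 1 + 1 + 2 = 6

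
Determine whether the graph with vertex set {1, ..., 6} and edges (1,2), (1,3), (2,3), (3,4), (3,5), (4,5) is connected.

Step 1: Build adjacency list from edges:
  1: 2, 3
  2: 1, 3
  3: 1, 2, 4, 5
  4: 3, 5
  5: 3, 4
  6: (none)

Step 2: Run BFS/DFS from vertex 1:
  Visited: {1, 2, 3, 4, 5}
  Reached 5 of 6 vertices

Step 3: Only 5 of 6 vertices reached. Graph is disconnected.
Connected components: {1, 2, 3, 4, 5}, {6}
Answer: No, the graph is not connected (2 components).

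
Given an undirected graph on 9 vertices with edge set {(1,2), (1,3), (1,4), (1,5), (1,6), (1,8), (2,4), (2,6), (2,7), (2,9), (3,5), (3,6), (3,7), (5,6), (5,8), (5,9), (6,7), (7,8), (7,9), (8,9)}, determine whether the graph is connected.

Step 1: Build adjacency list from edges:
  1: 2, 3, 4, 5, 6, 8
  2: 1, 4, 6, 7, 9
  3: 1, 5, 6, 7
  4: 1, 2
  5: 1, 3, 6, 8, 9
  6: 1, 2, 3, 5, 7
  7: 2, 3, 6, 8, 9
  8: 1, 5, 7, 9
  9: 2, 5, 7, 8

Step 2: Run BFS/DFS from vertex 1:
  Visited: {1, 2, 3, 4, 5, 6, 8, 7, 9}
  Reached 9 of 9 vertices

Step 3: All 9 vertices reached from vertex 1, so the graph is connected.
Answer: Yes, the graph is connected.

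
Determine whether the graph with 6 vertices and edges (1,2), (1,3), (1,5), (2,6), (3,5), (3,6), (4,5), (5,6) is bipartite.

Step 1: Attempt 2-coloring using BFS:
  Start at vertex 1, assign color 0
  Color vertex 2 with color 1 (neighbor of 1)
  Color vertex 3 with color 1 (neighbor of 1)
  Color vertex 5 with color 1 (neighbor of 1)
  Color vertex 6 with color 0 (neighbor of 2)

Step 2: Conflict found! Vertices 3 and 5 are adjacent but have the same color.
This means the graph contains an odd cycle.

The graph is NOT bipartite.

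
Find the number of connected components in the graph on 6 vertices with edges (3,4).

Step 1: Build adjacency list from edges:
  1: (none)
  2: (none)
  3: 4
  4: 3
  5: (none)
  6: (none)

Step 2: Run BFS/DFS from vertex 1:
  Visited: {1}
  Reached 1 of 6 vertices

Step 3: Only 1 of 6 vertices reached. Graph is disconnected.
Connected components: {1}, {2}, {3, 4}, {5}, {6}
Number of connected components: 5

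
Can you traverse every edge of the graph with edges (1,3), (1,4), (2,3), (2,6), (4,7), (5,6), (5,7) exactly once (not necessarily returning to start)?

Step 1: Find the degree of each vertex:
  deg(1) = 2
  deg(2) = 2
  deg(3) = 2
  deg(4) = 2
  deg(5) = 2
  deg(6) = 2
  deg(7) = 2

Step 2: Count vertices with odd degree:
  All vertices have even degree (0 odd-degree vertices)

Step 3: Apply Euler's theorem:
  - Eulerian circuit exists iff graph is connected and all vertices have even degree
  - Eulerian path exists iff graph is connected and has 0 or 2 odd-degree vertices

Graph is connected with 0 odd-degree vertices.
Both Eulerian circuit and Eulerian path exist.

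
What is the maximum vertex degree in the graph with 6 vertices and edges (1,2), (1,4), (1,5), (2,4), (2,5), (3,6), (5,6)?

Step 1: Count edges incident to each vertex:
  deg(1) = 3 (neighbors: 2, 4, 5)
  deg(2) = 3 (neighbors: 1, 4, 5)
  deg(3) = 1 (neighbors: 6)
  deg(4) = 2 (neighbors: 1, 2)
  deg(5) = 3 (neighbors: 1, 2, 6)
  deg(6) = 2 (neighbors: 3, 5)

Step 2: Find maximum:
  max(3, 3, 1, 2, 3, 2) = 3 (vertex 1)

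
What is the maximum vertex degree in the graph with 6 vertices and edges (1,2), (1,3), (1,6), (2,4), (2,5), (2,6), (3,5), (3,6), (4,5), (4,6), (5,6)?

Step 1: Count edges incident to each vertex:
  deg(1) = 3 (neighbors: 2, 3, 6)
  deg(2) = 4 (neighbors: 1, 4, 5, 6)
  deg(3) = 3 (neighbors: 1, 5, 6)
  deg(4) = 3 (neighbors: 2, 5, 6)
  deg(5) = 4 (neighbors: 2, 3, 4, 6)
  deg(6) = 5 (neighbors: 1, 2, 3, 4, 5)

Step 2: Find maximum:
  max(3, 4, 3, 3, 4, 5) = 5 (vertex 6)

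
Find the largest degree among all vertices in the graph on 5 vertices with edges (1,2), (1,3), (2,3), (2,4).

Step 1: Count edges incident to each vertex:
  deg(1) = 2 (neighbors: 2, 3)
  deg(2) = 3 (neighbors: 1, 3, 4)
  deg(3) = 2 (neighbors: 1, 2)
  deg(4) = 1 (neighbors: 2)
  deg(5) = 0 (neighbors: none)

Step 2: Find maximum:
  max(2, 3, 2, 1, 0) = 3 (vertex 2)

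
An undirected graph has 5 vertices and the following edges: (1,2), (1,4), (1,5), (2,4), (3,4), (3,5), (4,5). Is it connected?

Step 1: Build adjacency list from edges:
  1: 2, 4, 5
  2: 1, 4
  3: 4, 5
  4: 1, 2, 3, 5
  5: 1, 3, 4

Step 2: Run BFS/DFS from vertex 1:
  Visited: {1, 2, 4, 5, 3}
  Reached 5 of 5 vertices

Step 3: All 5 vertices reached from vertex 1, so the graph is connected.
Answer: Yes, the graph is connected.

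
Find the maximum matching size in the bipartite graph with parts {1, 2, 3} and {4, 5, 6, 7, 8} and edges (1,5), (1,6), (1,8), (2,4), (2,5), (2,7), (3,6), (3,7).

Step 1: List the neighbors of each left vertex:
  1: 5, 6, 8
  2: 4, 5, 7
  3: 6, 7

Step 2: Greedily match left vertices, then look for augmenting paths:
  Match 1 -- 5
  Match 2 -- 4
  Match 3 -- 6
  No augmenting path remains.

Step 3: Verify this is maximum:
  Matching size 3 = min(|L|, |R|) = min(3, 5), which is an upper bound, so this matching is maximum.

Maximum matching: {(1,5), (2,4), (3,6)}
Size: 3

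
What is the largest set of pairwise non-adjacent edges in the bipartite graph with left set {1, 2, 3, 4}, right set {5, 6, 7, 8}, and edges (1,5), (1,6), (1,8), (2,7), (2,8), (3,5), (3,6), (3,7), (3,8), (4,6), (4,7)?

Step 1: List the neighbors of each left vertex:
  1: 5, 6, 8
  2: 7, 8
  3: 5, 6, 7, 8
  4: 6, 7

Step 2: Greedily match left vertices, then look for augmenting paths:
  Match 1 -- 5
  Match 2 -- 7
  Match 3 -- 8
  Match 4 -- 6
  No augmenting path remains.

Step 3: Verify this is maximum:
  Matching size 4 = min(|L|, |R|) = min(4, 4), which is an upper bound, so this matching is maximum.

Maximum matching: {(1,5), (2,7), (3,8), (4,6)}
Size: 4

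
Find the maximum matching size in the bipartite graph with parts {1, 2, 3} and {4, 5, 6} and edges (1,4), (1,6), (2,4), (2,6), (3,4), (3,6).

Step 1: List the neighbors of each left vertex:
  1: 4, 6
  2: 4, 6
  3: 4, 6

Step 2: Greedily match left vertices, then look for augmenting paths:
  Match 1 -- 4
  Match 2 -- 6
  No augmenting path remains.

Step 3: Verify this is maximum:
  Matching has size 2. The vertex set {4, 6} covers every edge and has size 2; any matching has at most one edge per cover vertex, so 2 is maximum (König's theorem).

Maximum matching: {(1,4), (2,6)}
Size: 2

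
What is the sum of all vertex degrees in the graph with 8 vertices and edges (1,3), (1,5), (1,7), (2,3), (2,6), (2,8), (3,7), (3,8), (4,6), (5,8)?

Step 1: Count edges incident to each vertex:
  deg(1) = 3 (neighbors: 3, 5, 7)
  deg(2) = 3 (neighbors: 3, 6, 8)
  deg(3) = 4 (neighbors: 1, 2, 7, 8)
  deg(4) = 1 (neighbors: 6)
  deg(5) = 2 (neighbors: 1, 8)
  deg(6) = 2 (neighbors: 2, 4)
  deg(7) = 2 (neighbors: 1, 3)
  deg(8) = 3 (neighbors: 2, 3, 5)

Step 2: Sum all degrees:
  3 + 3 + 4 + 1 + 2 + 2 + 2 + 3 = 20

Verification: sum of degrees = 2 * |E| = 2 * 10 = 20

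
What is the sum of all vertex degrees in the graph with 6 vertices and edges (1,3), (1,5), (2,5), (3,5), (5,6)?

Step 1: Count edges incident to each vertex:
  deg(1) = 2 (neighbors: 3, 5)
  deg(2) = 1 (neighbors: 5)
  deg(3) = 2 (neighbors: 1, 5)
  deg(4) = 0 (neighbors: none)
  deg(5) = 4 (neighbors: 1, 2, 3, 6)
  deg(6) = 1 (neighbors: 5)

Step 2: Sum all degrees:
  2 + 1 + 2 + 0 + 4 + 1 = 10

Verification: sum of degrees = 2 * |E| = 2 * 5 = 10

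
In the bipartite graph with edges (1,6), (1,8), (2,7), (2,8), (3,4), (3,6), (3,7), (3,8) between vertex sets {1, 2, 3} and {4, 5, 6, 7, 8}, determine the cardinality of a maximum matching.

Step 1: List the neighbors of each left vertex:
  1: 6, 8
  2: 7, 8
  3: 4, 6, 7, 8

Step 2: Greedily match left vertices, then look for augmenting paths:
  Match 1 -- 6
  Match 2 -- 7
  Match 3 -- 4
  No augmenting path remains.

Step 3: Verify this is maximum:
  Matching size 3 = min(|L|, |R|) = min(3, 5), which is an upper bound, so this matching is maximum.

Maximum matching: {(1,6), (2,7), (3,4)}
Size: 3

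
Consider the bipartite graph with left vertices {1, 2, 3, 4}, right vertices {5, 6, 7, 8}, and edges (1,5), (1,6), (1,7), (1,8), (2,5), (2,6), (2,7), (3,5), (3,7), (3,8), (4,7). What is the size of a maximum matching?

Step 1: List the neighbors of each left vertex:
  1: 5, 6, 7, 8
  2: 5, 6, 7
  3: 5, 7, 8
  4: 7

Step 2: Greedily match left vertices, then look for augmenting paths:
  Match 1 -- 5
  Match 2 -- 6
  Match 3 -- 8
  Match 4 -- 7
  No augmenting path remains.

Step 3: Verify this is maximum:
  Matching size 4 = min(|L|, |R|) = min(4, 4), which is an upper bound, so this matching is maximum.

Maximum matching: {(1,5), (2,6), (3,8), (4,7)}
Size: 4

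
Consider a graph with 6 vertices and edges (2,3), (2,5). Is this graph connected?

Step 1: Build adjacency list from edges:
  1: (none)
  2: 3, 5
  3: 2
  4: (none)
  5: 2
  6: (none)

Step 2: Run BFS/DFS from vertex 1:
  Visited: {1}
  Reached 1 of 6 vertices

Step 3: Only 1 of 6 vertices reached. Graph is disconnected.
Connected components: {1}, {2, 3, 5}, {4}, {6}
Answer: No, the graph is not connected (4 components).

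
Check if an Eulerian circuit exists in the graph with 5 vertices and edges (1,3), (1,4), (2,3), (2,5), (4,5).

Step 1: Find the degree of each vertex:
  deg(1) = 2
  deg(2) = 2
  deg(3) = 2
  deg(4) = 2
  deg(5) = 2

Step 2: Count vertices with odd degree:
  All vertices have even degree (0 odd-degree vertices)

Step 3: Apply Euler's theorem:
  - Eulerian circuit exists iff graph is connected and all vertices have even degree
  - Eulerian path exists iff graph is connected and has 0 or 2 odd-degree vertices

Graph is connected with 0 odd-degree vertices.
Both Eulerian circuit and Eulerian path exist.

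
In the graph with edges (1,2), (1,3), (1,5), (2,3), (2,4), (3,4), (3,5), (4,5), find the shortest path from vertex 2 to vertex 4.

Step 1: Build adjacency list:
  1: 2, 3, 5
  2: 1, 3, 4
  3: 1, 2, 4, 5
  4: 2, 3, 5
  5: 1, 3, 4

Step 2: BFS from vertex 2 to find shortest path to 4:
  vertex 1 reached at distance 1
  vertex 3 reached at distance 1
  vertex 4 reached at distance 1

Step 3: Shortest path: 2 -> 4
Path length: 1 edge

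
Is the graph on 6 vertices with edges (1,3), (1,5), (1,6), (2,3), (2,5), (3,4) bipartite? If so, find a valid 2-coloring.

Step 1: Attempt 2-coloring using BFS:
  Start at vertex 1, assign color 0
  Color vertex 3 with color 1 (neighbor of 1)
  Color vertex 5 with color 1 (neighbor of 1)
  Color vertex 6 with color 1 (neighbor of 1)
  Color vertex 2 with color 0 (neighbor of 3)
  Color vertex 4 with color 0 (neighbor of 3)

Step 2: 2-coloring succeeded. No conflicts found.
  Set A (color 0): {1, 2, 4}
  Set B (color 1): {3, 5, 6}

The graph is bipartite with partition {1, 2, 4}, {3, 5, 6}.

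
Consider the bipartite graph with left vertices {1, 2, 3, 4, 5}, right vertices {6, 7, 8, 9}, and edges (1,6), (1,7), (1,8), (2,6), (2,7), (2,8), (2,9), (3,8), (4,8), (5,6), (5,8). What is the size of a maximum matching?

Step 1: List the neighbors of each left vertex:
  1: 6, 7, 8
  2: 6, 7, 8, 9
  3: 8
  4: 8
  5: 6, 8

Step 2: Greedily match left vertices, then look for augmenting paths:
  Match 1 -- 7
  Match 2 -- 9
  Match 3 -- 8
  Match 5 -- 6
  No augmenting path remains.

Step 3: Verify this is maximum:
  Matching size 4 = min(|L|, |R|) = min(5, 4), which is an upper bound, so this matching is maximum.

Maximum matching: {(1,7), (2,9), (3,8), (5,6)}
Size: 4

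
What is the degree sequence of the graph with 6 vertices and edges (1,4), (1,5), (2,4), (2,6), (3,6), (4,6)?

Step 1: Count edges incident to each vertex:
  deg(1) = 2 (neighbors: 4, 5)
  deg(2) = 2 (neighbors: 4, 6)
  deg(3) = 1 (neighbors: 6)
  deg(4) = 3 (neighbors: 1, 2, 6)
  deg(5) = 1 (neighbors: 1)
  deg(6) = 3 (neighbors: 2, 3, 4)

Step 2: Sort degrees in non-increasing order:
  Degrees: [2, 2, 1, 3, 1, 3] -> sorted: [3, 3, 2, 2, 1, 1]

Degree sequence: [3, 3, 2, 2, 1, 1]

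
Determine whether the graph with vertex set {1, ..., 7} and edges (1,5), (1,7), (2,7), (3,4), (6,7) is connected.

Step 1: Build adjacency list from edges:
  1: 5, 7
  2: 7
  3: 4
  4: 3
  5: 1
  6: 7
  7: 1, 2, 6

Step 2: Run BFS/DFS from vertex 1:
  Visited: {1, 5, 7, 2, 6}
  Reached 5 of 7 vertices

Step 3: Only 5 of 7 vertices reached. Graph is disconnected.
Connected components: {1, 2, 5, 6, 7}, {3, 4}
Answer: No, the graph is not connected (2 components).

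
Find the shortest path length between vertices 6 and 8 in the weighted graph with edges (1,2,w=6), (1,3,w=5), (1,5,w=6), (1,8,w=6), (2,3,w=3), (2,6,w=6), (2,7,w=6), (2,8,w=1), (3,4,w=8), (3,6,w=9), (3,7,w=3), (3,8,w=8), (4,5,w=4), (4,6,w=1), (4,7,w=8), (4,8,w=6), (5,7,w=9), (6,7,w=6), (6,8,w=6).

Step 1: Build adjacency list with weights:
  1: 2(w=6), 3(w=5), 5(w=6), 8(w=6)
  2: 1(w=6), 3(w=3), 6(w=6), 7(w=6), 8(w=1)
  3: 1(w=5), 2(w=3), 4(w=8), 6(w=9), 7(w=3), 8(w=8)
  4: 3(w=8), 5(w=4), 6(w=1), 7(w=8), 8(w=6)
  5: 1(w=6), 4(w=4), 7(w=9)
  6: 2(w=6), 3(w=9), 4(w=1), 7(w=6), 8(w=6)
  7: 2(w=6), 3(w=3), 4(w=8), 5(w=9), 6(w=6)
  8: 1(w=6), 2(w=1), 3(w=8), 4(w=6), 6(w=6)

Step 2: Apply Dijkstra's algorithm from vertex 6:
  Visit vertex 6 (distance=0)
    Update dist[2] = 6
    Update dist[3] = 9
    Update dist[4] = 1
    Update dist[7] = 6
    Update dist[8] = 6
  Visit vertex 4 (distance=1)
    Update dist[5] = 5
  Visit vertex 5 (distance=5)
    Update dist[1] = 11
  Visit vertex 2 (distance=6)
  Visit vertex 7 (distance=6)
  Visit vertex 8 (distance=6)

Step 3: Shortest path: 6 -> 8
Total weight: 6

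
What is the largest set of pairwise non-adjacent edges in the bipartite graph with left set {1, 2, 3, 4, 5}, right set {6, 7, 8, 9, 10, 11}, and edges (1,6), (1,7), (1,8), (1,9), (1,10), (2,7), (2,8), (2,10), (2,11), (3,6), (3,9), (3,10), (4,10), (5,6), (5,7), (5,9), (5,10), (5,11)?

Step 1: List the neighbors of each left vertex:
  1: 6, 7, 8, 9, 10
  2: 7, 8, 10, 11
  3: 6, 9, 10
  4: 10
  5: 6, 7, 9, 10, 11

Step 2: Greedily match left vertices, then look for augmenting paths:
  Match 1 -- 6
  Match 2 -- 7
  Match 3 -- 9
  Match 4 -- 10
  Match 5 -- 11
  No augmenting path remains.

Step 3: Verify this is maximum:
  Matching size 5 = min(|L|, |R|) = min(5, 6), which is an upper bound, so this matching is maximum.

Maximum matching: {(1,6), (2,7), (3,9), (4,10), (5,11)}
Size: 5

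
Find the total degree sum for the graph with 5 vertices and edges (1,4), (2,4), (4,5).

Step 1: Count edges incident to each vertex:
  deg(1) = 1 (neighbors: 4)
  deg(2) = 1 (neighbors: 4)
  deg(3) = 0 (neighbors: none)
  deg(4) = 3 (neighbors: 1, 2, 5)
  deg(5) = 1 (neighbors: 4)

Step 2: Sum all degrees:
  1 + 1 + 0 + 3 + 1 = 6

Verification: sum of degrees = 2 * |E| = 2 * 3 = 6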